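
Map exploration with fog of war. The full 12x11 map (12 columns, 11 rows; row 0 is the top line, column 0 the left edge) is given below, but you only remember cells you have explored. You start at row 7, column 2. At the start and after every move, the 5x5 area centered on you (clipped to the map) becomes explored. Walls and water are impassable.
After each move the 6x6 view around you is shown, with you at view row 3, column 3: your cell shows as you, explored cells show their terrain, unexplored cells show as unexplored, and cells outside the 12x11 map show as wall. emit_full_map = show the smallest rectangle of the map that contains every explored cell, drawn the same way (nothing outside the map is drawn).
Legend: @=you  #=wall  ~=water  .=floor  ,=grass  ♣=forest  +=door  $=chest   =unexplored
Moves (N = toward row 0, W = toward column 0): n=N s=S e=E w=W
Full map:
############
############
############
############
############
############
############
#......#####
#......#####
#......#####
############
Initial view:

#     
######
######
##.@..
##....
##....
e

      
######
######
#..@..
#.....
#.....

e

      
######
######
...@..
......
......

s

######
######
......
...@..
......
 #####

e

##### 
######
.....#
...@.#
.....#
######

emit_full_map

####### 
########
#......#
#....@.#
#......#
  ######

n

      
######
######
...@.#
.....#
.....#

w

      
######
######
...@..
......
......

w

      
######
######
#..@..
#.....
#.....


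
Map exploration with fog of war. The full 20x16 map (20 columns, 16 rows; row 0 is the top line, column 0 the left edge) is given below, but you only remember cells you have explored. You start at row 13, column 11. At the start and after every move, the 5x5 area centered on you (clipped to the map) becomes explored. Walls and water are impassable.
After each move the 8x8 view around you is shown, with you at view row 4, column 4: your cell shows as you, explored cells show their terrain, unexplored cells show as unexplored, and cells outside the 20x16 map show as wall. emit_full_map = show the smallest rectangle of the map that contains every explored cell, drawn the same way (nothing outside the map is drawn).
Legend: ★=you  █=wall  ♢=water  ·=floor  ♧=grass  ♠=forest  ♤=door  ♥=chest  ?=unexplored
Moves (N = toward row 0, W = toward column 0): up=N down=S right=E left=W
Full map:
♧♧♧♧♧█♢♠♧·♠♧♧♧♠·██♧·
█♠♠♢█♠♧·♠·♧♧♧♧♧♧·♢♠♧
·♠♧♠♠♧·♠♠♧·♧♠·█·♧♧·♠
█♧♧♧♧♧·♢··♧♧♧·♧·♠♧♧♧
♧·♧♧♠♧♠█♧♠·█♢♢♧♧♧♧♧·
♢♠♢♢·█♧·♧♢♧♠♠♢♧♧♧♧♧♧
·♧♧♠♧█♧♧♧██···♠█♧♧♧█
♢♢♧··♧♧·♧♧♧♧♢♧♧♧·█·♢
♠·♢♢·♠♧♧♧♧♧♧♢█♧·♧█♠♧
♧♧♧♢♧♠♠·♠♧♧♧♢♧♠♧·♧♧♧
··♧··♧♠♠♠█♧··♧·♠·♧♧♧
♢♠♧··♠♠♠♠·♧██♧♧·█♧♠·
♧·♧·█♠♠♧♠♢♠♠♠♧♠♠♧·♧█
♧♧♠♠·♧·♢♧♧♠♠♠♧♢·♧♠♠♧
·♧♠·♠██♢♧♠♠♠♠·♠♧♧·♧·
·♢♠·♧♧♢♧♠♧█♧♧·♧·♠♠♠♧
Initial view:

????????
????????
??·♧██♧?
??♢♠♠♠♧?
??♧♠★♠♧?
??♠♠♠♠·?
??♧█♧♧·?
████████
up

????????
????????
??█♧··♧?
??·♧██♧?
??♢♠★♠♧?
??♧♠♠♠♧?
??♠♠♠♠·?
??♧█♧♧·?

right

????????
????????
?█♧··♧·?
?·♧██♧♧?
?♢♠♠★♧♠?
?♧♠♠♠♧♢?
?♠♠♠♠·♠?
?♧█♧♧·??

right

????????
????????
█♧··♧·♠?
·♧██♧♧·?
♢♠♠♠★♠♠?
♧♠♠♠♧♢·?
♠♠♠♠·♠♧?
♧█♧♧·???

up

????????
????????
??♧♢♧♠♧?
█♧··♧·♠?
·♧██★♧·?
♢♠♠♠♧♠♠?
♧♠♠♠♧♢·?
♠♠♠♠·♠♧?

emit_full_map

??♧♢♧♠♧
█♧··♧·♠
·♧██★♧·
♢♠♠♠♧♠♠
♧♠♠♠♧♢·
♠♠♠♠·♠♧
♧█♧♧·??

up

????????
????????
??♧♢█♧·?
??♧♢♧♠♧?
█♧··★·♠?
·♧██♧♧·?
♢♠♠♠♧♠♠?
♧♠♠♠♧♢·?

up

????????
????????
??♧♢♧♧♧?
??♧♢█♧·?
??♧♢★♠♧?
█♧··♧·♠?
·♧██♧♧·?
♢♠♠♠♧♠♠?

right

????????
????????
?♧♢♧♧♧·?
?♧♢█♧·♧?
?♧♢♧★♧·?
♧··♧·♠·?
♧██♧♧·█?
♠♠♠♧♠♠??

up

????????
????????
??··♠█♧?
?♧♢♧♧♧·?
?♧♢█★·♧?
?♧♢♧♠♧·?
♧··♧·♠·?
♧██♧♧·█?

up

????????
????????
??♠♢♧♧♧?
??··♠█♧?
?♧♢♧★♧·?
?♧♢█♧·♧?
?♧♢♧♠♧·?
♧··♧·♠·?

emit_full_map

???♠♢♧♧♧
???··♠█♧
??♧♢♧★♧·
??♧♢█♧·♧
??♧♢♧♠♧·
█♧··♧·♠·
·♧██♧♧·█
♢♠♠♠♧♠♠?
♧♠♠♠♧♢·?
♠♠♠♠·♠♧?
♧█♧♧·???

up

????????
????????
??♢♢♧♧♧?
??♠♢♧♧♧?
??··★█♧?
?♧♢♧♧♧·?
?♧♢█♧·♧?
?♧♢♧♠♧·?

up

????????
????????
??♧·♧·♠?
??♢♢♧♧♧?
??♠♢★♧♧?
??··♠█♧?
?♧♢♧♧♧·?
?♧♢█♧·♧?

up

????????
????????
??♠·█·♧?
??♧·♧·♠?
??♢♢★♧♧?
??♠♢♧♧♧?
??··♠█♧?
?♧♢♧♧♧·?

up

████████
????????
??♧♧♧♧·?
??♠·█·♧?
??♧·★·♠?
??♢♢♧♧♧?
??♠♢♧♧♧?
??··♠█♧?

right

████████
????????
?♧♧♧♧·♢?
?♠·█·♧♧?
?♧·♧★♠♧?
?♢♢♧♧♧♧?
?♠♢♧♧♧♧?
?··♠█♧??

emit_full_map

???♧♧♧♧·♢
???♠·█·♧♧
???♧·♧★♠♧
???♢♢♧♧♧♧
???♠♢♧♧♧♧
???··♠█♧?
??♧♢♧♧♧·?
??♧♢█♧·♧?
??♧♢♧♠♧·?
█♧··♧·♠·?
·♧██♧♧·█?
♢♠♠♠♧♠♠??
♧♠♠♠♧♢·??
♠♠♠♠·♠♧??
♧█♧♧·????


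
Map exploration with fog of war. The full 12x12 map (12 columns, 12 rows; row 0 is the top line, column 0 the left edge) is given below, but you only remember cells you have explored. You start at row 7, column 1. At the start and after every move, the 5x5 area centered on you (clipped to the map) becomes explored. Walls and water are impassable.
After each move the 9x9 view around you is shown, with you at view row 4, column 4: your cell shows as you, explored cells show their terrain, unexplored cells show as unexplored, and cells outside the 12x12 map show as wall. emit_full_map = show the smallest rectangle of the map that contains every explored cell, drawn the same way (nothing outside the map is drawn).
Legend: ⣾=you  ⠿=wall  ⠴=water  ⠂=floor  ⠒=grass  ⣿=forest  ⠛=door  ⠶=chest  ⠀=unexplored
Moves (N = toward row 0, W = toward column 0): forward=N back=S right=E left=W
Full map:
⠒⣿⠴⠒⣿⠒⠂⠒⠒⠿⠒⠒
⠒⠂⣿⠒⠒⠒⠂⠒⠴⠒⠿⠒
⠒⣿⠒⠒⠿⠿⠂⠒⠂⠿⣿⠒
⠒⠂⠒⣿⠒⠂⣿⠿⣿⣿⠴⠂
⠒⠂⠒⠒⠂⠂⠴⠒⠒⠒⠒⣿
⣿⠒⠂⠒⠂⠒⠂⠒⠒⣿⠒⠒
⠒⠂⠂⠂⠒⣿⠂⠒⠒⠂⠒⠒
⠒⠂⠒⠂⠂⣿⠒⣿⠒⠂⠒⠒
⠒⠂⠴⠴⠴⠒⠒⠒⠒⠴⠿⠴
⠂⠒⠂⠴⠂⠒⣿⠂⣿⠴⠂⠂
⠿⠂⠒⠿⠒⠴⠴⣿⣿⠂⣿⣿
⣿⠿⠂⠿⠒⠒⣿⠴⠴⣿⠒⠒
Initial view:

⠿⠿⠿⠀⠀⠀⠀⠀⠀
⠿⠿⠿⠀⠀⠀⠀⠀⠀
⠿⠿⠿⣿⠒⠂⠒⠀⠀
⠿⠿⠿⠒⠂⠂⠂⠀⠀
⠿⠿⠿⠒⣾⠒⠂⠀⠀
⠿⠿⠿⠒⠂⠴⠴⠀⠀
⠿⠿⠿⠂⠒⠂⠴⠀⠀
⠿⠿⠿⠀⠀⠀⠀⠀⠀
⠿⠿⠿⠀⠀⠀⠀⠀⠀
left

⠿⠿⠿⠿⠀⠀⠀⠀⠀
⠿⠿⠿⠿⠀⠀⠀⠀⠀
⠿⠿⠿⠿⣿⠒⠂⠒⠀
⠿⠿⠿⠿⠒⠂⠂⠂⠀
⠿⠿⠿⠿⣾⠂⠒⠂⠀
⠿⠿⠿⠿⠒⠂⠴⠴⠀
⠿⠿⠿⠿⠂⠒⠂⠴⠀
⠿⠿⠿⠿⠀⠀⠀⠀⠀
⠿⠿⠿⠿⠀⠀⠀⠀⠀

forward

⠿⠿⠿⠿⠀⠀⠀⠀⠀
⠿⠿⠿⠿⠀⠀⠀⠀⠀
⠿⠿⠿⠿⠒⠂⠒⠀⠀
⠿⠿⠿⠿⣿⠒⠂⠒⠀
⠿⠿⠿⠿⣾⠂⠂⠂⠀
⠿⠿⠿⠿⠒⠂⠒⠂⠀
⠿⠿⠿⠿⠒⠂⠴⠴⠀
⠿⠿⠿⠿⠂⠒⠂⠴⠀
⠿⠿⠿⠿⠀⠀⠀⠀⠀

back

⠿⠿⠿⠿⠀⠀⠀⠀⠀
⠿⠿⠿⠿⠒⠂⠒⠀⠀
⠿⠿⠿⠿⣿⠒⠂⠒⠀
⠿⠿⠿⠿⠒⠂⠂⠂⠀
⠿⠿⠿⠿⣾⠂⠒⠂⠀
⠿⠿⠿⠿⠒⠂⠴⠴⠀
⠿⠿⠿⠿⠂⠒⠂⠴⠀
⠿⠿⠿⠿⠀⠀⠀⠀⠀
⠿⠿⠿⠿⠀⠀⠀⠀⠀

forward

⠿⠿⠿⠿⠀⠀⠀⠀⠀
⠿⠿⠿⠿⠀⠀⠀⠀⠀
⠿⠿⠿⠿⠒⠂⠒⠀⠀
⠿⠿⠿⠿⣿⠒⠂⠒⠀
⠿⠿⠿⠿⣾⠂⠂⠂⠀
⠿⠿⠿⠿⠒⠂⠒⠂⠀
⠿⠿⠿⠿⠒⠂⠴⠴⠀
⠿⠿⠿⠿⠂⠒⠂⠴⠀
⠿⠿⠿⠿⠀⠀⠀⠀⠀

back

⠿⠿⠿⠿⠀⠀⠀⠀⠀
⠿⠿⠿⠿⠒⠂⠒⠀⠀
⠿⠿⠿⠿⣿⠒⠂⠒⠀
⠿⠿⠿⠿⠒⠂⠂⠂⠀
⠿⠿⠿⠿⣾⠂⠒⠂⠀
⠿⠿⠿⠿⠒⠂⠴⠴⠀
⠿⠿⠿⠿⠂⠒⠂⠴⠀
⠿⠿⠿⠿⠀⠀⠀⠀⠀
⠿⠿⠿⠿⠀⠀⠀⠀⠀

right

⠿⠿⠿⠀⠀⠀⠀⠀⠀
⠿⠿⠿⠒⠂⠒⠀⠀⠀
⠿⠿⠿⣿⠒⠂⠒⠀⠀
⠿⠿⠿⠒⠂⠂⠂⠀⠀
⠿⠿⠿⠒⣾⠒⠂⠀⠀
⠿⠿⠿⠒⠂⠴⠴⠀⠀
⠿⠿⠿⠂⠒⠂⠴⠀⠀
⠿⠿⠿⠀⠀⠀⠀⠀⠀
⠿⠿⠿⠀⠀⠀⠀⠀⠀

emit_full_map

⠒⠂⠒⠀
⣿⠒⠂⠒
⠒⠂⠂⠂
⠒⣾⠒⠂
⠒⠂⠴⠴
⠂⠒⠂⠴


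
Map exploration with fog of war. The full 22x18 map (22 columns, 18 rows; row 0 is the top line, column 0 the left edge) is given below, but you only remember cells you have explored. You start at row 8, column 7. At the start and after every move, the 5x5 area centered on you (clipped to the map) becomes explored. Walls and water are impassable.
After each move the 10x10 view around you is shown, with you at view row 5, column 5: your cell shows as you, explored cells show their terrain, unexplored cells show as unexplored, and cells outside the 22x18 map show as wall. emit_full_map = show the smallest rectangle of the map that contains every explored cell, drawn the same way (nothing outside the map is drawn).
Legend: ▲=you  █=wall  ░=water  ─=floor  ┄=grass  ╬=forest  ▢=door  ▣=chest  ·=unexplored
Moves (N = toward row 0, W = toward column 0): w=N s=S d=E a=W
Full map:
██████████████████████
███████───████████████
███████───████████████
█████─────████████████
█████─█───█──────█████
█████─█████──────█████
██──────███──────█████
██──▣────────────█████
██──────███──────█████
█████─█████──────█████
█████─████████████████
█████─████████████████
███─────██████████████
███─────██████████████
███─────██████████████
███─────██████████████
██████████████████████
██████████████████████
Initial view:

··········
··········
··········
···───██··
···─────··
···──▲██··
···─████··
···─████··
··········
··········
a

··········
··········
··········
···────██·
···▣─────·
···──▲─██·
···█─████·
···█─████·
··········
··········

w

··········
··········
··········
···█─███··
···────██·
···▣─▲───·
···────██·
···█─████·
···█─████·
··········

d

··········
··········
··········
··█─████··
··────██··
··▣──▲──··
··────██··
··█─████··
··█─████··
··········

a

··········
··········
··········
···█─████·
···────██·
···▣─▲───·
···────██·
···█─████·
···█─████·
··········

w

··········
··········
··········
···█─█──··
···█─████·
···──▲─██·
···▣─────·
···────██·
···█─████·
···█─████·

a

··········
··········
··········
···██─█──·
···██─████
···──▲──██
···─▣─────
···─────██
····█─████
····█─████

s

··········
··········
···██─█──·
···██─████
···─────██
···─▣▲────
···─────██
···██─████
····█─████
··········

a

█·········
█·········
█···██─█──
█··███─███
█··──────█
█··──▲────
█··──────█
█··███─███
█····█─███
█·········

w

█·········
█·········
█·········
█··███─█──
█··███─███
█··──▲───█
█··──▣────
█··──────█
█··███─███
█····█─███

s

█·········
█·········
█··███─█──
█··███─███
█··──────█
█··──▲────
█··──────█
█··███─███
█····█─███
█·········

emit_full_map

███─█──·
███─████
──────██
──▲─────
──────██
███─████
··█─████

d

··········
··········
··███─█──·
··███─████
··──────██
··──▣▲────
··──────██
··███─████
····█─████
··········

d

··········
··········
·███─█──··
·███─████·
·──────██·
·──▣─▲───·
·──────██·
·███─████·
···█─████·
··········

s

··········
·███─█──··
·███─████·
·──────██·
·──▣─────·
·────▲─██·
·███─████·
···█─████·
··········
··········

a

··········
··███─█──·
··███─████
··──────██
··──▣─────
··───▲──██
··███─████
···██─████
··········
··········

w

··········
··········
··███─█──·
··███─████
··──────██
··──▣▲────
··──────██
··███─████
···██─████
··········

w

··········
··········
··········
··███─█──·
··███─████
··───▲──██
··──▣─────
··──────██
··███─████
···██─████

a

█·········
█·········
█·········
█··███─█──
█··███─███
█··──▲───█
█··──▣────
█··──────█
█··███─███
█···██─███

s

█·········
█·········
█··███─█──
█··███─███
█··──────█
█··──▲────
█··──────█
█··███─███
█···██─███
█·········

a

██········
██········
██··███─█─
██·████─██
██·█──────
██·█─▲▣───
██·█──────
██·████─██
██···██─██
██········

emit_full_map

·███─█──·
████─████
█──────██
█─▲▣─────
█──────██
████─████
··██─████

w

██········
██········
██········
██·████─█─
██·████─██
██·█─▲────
██·█──▣───
██·█──────
██·████─██
██···██─██

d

█·········
█·········
█·········
█·████─█──
█·████─███
█·█──▲───█
█·█──▣────
█·█──────█
█·████─███
█···██─███

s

█·········
█·········
█·████─█──
█·████─███
█·█──────█
█·█──▲────
█·█──────█
█·████─███
█···██─███
█·········

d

··········
··········
·████─█──·
·████─████
·█──────██
·█──▣▲────
·█──────██
·████─████
···██─████
··········

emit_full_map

████─█──·
████─████
█──────██
█──▣▲────
█──────██
████─████
··██─████


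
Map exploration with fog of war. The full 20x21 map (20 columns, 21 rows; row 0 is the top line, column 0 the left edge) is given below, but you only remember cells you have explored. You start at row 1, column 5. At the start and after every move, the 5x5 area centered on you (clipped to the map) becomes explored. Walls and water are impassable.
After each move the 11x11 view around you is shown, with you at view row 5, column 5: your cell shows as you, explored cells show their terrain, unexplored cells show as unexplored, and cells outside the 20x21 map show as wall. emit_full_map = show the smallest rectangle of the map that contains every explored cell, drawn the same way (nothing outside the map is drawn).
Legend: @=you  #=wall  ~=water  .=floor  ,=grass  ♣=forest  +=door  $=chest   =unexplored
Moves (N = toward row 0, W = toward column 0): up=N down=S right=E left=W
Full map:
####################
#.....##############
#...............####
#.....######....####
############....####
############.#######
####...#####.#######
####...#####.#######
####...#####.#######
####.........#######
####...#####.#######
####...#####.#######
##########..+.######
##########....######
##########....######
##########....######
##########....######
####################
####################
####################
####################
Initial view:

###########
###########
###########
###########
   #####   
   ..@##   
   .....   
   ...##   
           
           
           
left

###########
###########
###########
###########
#  ######  
#  ..@.##  
#  ......  
#  ....##  
#          
#          
#          

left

###########
###########
###########
###########
## ####### 
## ..@..## 
## ....... 
## .....## 
##         
##         
##         

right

###########
###########
###########
###########
# #######  
# ...@.##  
# .......  
# .....##  
#          
#          
#          

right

###########
###########
###########
###########
 #######   
 ....@##   
 .......   
 .....##   
           
           
           

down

###########
###########
###########
 #######   
 .....##   
 ....@..   
 .....##   
   #####   
           
           
           

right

###########
###########
###########
########   
.....###   
.....@..   
.....###   
  ######   
           
           
           

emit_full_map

########
.....###
.....@..
.....###
  ######

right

###########
###########
###########
########   
....####   
.....@..   
....####   
 #######   
           
           
           

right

###########
###########
###########
########   
...#####   
.....@..   
...#####   
########   
           
           
           

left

###########
###########
###########
#########  
....#####  
.....@...  
....#####  
 ########  
           
           
           

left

###########
###########
###########
########## 
.....##### 
.....@.... 
.....##### 
  ######## 
           
           
           

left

###########
###########
###########
 ##########
 .....#####
 ....@.....
 .....#####
   ########
           
           
           

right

###########
###########
###########
########## 
.....##### 
.....@.... 
.....##### 
  ######## 
           
           
           

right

###########
###########
###########
#########  
....#####  
.....@...  
....#####  
 ########  
           
           
           

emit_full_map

##########
.....#####
......@...
.....#####
  ########


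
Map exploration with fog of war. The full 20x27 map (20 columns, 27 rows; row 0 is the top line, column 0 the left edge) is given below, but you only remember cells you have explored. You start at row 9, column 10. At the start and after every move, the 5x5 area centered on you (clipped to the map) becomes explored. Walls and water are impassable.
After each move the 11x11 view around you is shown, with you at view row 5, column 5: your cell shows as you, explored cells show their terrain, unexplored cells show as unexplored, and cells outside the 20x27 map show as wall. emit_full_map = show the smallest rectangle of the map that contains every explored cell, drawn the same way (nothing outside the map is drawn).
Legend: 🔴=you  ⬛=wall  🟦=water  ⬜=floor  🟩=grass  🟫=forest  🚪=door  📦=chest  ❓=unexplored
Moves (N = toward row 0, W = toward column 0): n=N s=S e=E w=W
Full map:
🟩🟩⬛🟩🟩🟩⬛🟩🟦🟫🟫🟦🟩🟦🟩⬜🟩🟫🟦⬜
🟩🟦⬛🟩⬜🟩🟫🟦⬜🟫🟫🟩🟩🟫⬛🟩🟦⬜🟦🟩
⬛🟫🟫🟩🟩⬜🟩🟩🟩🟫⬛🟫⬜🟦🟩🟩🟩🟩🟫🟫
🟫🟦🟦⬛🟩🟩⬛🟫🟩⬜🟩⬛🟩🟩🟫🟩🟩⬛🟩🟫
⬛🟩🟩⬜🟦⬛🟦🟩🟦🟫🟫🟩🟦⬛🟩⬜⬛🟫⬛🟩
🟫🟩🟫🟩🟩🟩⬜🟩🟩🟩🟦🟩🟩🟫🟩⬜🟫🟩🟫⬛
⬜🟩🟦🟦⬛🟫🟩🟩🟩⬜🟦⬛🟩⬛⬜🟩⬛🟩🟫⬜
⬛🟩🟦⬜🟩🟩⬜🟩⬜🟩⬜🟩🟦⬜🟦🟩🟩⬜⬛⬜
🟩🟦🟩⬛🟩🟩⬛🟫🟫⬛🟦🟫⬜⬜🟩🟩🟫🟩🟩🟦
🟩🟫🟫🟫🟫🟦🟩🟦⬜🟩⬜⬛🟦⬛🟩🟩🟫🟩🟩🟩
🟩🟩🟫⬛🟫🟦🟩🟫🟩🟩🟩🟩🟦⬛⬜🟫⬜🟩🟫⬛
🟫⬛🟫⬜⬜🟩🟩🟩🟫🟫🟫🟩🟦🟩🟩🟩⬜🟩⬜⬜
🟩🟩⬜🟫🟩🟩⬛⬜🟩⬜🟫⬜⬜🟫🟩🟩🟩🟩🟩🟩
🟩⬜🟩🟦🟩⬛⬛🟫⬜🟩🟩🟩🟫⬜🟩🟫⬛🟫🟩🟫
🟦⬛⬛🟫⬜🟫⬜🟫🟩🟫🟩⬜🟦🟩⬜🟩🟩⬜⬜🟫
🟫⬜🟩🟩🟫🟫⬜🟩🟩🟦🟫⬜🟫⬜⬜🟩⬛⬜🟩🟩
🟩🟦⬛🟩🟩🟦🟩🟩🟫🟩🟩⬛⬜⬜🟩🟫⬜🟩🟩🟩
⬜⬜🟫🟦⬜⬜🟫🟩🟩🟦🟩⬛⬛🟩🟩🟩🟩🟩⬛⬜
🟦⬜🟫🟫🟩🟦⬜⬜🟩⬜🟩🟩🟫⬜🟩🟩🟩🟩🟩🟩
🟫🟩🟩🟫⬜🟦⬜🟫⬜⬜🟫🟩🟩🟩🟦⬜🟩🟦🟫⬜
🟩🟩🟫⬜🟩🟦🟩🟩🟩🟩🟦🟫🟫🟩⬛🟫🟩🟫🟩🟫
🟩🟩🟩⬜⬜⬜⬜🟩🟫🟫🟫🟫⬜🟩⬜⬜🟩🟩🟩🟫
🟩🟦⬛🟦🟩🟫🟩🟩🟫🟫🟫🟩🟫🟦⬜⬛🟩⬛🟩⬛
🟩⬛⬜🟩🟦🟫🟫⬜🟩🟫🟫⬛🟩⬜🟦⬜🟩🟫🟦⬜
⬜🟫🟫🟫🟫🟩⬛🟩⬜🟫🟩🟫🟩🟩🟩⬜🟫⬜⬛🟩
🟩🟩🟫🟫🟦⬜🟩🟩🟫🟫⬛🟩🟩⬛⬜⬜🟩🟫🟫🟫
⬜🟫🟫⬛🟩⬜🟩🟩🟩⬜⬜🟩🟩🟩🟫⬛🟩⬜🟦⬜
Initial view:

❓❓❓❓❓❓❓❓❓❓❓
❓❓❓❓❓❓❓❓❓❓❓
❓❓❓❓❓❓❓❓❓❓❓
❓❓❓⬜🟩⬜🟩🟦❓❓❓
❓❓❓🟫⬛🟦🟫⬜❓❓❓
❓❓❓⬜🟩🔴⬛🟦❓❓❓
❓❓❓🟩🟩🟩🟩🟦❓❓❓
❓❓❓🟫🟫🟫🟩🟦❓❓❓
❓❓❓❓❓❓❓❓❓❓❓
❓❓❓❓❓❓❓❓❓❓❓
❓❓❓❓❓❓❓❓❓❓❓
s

❓❓❓❓❓❓❓❓❓❓❓
❓❓❓❓❓❓❓❓❓❓❓
❓❓❓⬜🟩⬜🟩🟦❓❓❓
❓❓❓🟫⬛🟦🟫⬜❓❓❓
❓❓❓⬜🟩⬜⬛🟦❓❓❓
❓❓❓🟩🟩🔴🟩🟦❓❓❓
❓❓❓🟫🟫🟫🟩🟦❓❓❓
❓❓❓🟩⬜🟫⬜⬜❓❓❓
❓❓❓❓❓❓❓❓❓❓❓
❓❓❓❓❓❓❓❓❓❓❓
❓❓❓❓❓❓❓❓❓❓❓

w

❓❓❓❓❓❓❓❓❓❓❓
❓❓❓❓❓❓❓❓❓❓❓
❓❓❓❓⬜🟩⬜🟩🟦❓❓
❓❓❓🟫🟫⬛🟦🟫⬜❓❓
❓❓❓🟦⬜🟩⬜⬛🟦❓❓
❓❓❓🟫🟩🔴🟩🟩🟦❓❓
❓❓❓🟩🟫🟫🟫🟩🟦❓❓
❓❓❓⬜🟩⬜🟫⬜⬜❓❓
❓❓❓❓❓❓❓❓❓❓❓
❓❓❓❓❓❓❓❓❓❓❓
❓❓❓❓❓❓❓❓❓❓❓

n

❓❓❓❓❓❓❓❓❓❓❓
❓❓❓❓❓❓❓❓❓❓❓
❓❓❓❓❓❓❓❓❓❓❓
❓❓❓🟩⬜🟩⬜🟩🟦❓❓
❓❓❓🟫🟫⬛🟦🟫⬜❓❓
❓❓❓🟦⬜🔴⬜⬛🟦❓❓
❓❓❓🟫🟩🟩🟩🟩🟦❓❓
❓❓❓🟩🟫🟫🟫🟩🟦❓❓
❓❓❓⬜🟩⬜🟫⬜⬜❓❓
❓❓❓❓❓❓❓❓❓❓❓
❓❓❓❓❓❓❓❓❓❓❓

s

❓❓❓❓❓❓❓❓❓❓❓
❓❓❓❓❓❓❓❓❓❓❓
❓❓❓🟩⬜🟩⬜🟩🟦❓❓
❓❓❓🟫🟫⬛🟦🟫⬜❓❓
❓❓❓🟦⬜🟩⬜⬛🟦❓❓
❓❓❓🟫🟩🔴🟩🟩🟦❓❓
❓❓❓🟩🟫🟫🟫🟩🟦❓❓
❓❓❓⬜🟩⬜🟫⬜⬜❓❓
❓❓❓❓❓❓❓❓❓❓❓
❓❓❓❓❓❓❓❓❓❓❓
❓❓❓❓❓❓❓❓❓❓❓

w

❓❓❓❓❓❓❓❓❓❓❓
❓❓❓❓❓❓❓❓❓❓❓
❓❓❓❓🟩⬜🟩⬜🟩🟦❓
❓❓❓⬛🟫🟫⬛🟦🟫⬜❓
❓❓❓🟩🟦⬜🟩⬜⬛🟦❓
❓❓❓🟩🟫🔴🟩🟩🟩🟦❓
❓❓❓🟩🟩🟫🟫🟫🟩🟦❓
❓❓❓⬛⬜🟩⬜🟫⬜⬜❓
❓❓❓❓❓❓❓❓❓❓❓
❓❓❓❓❓❓❓❓❓❓❓
❓❓❓❓❓❓❓❓❓❓❓

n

❓❓❓❓❓❓❓❓❓❓❓
❓❓❓❓❓❓❓❓❓❓❓
❓❓❓❓❓❓❓❓❓❓❓
❓❓❓⬜🟩⬜🟩⬜🟩🟦❓
❓❓❓⬛🟫🟫⬛🟦🟫⬜❓
❓❓❓🟩🟦🔴🟩⬜⬛🟦❓
❓❓❓🟩🟫🟩🟩🟩🟩🟦❓
❓❓❓🟩🟩🟫🟫🟫🟩🟦❓
❓❓❓⬛⬜🟩⬜🟫⬜⬜❓
❓❓❓❓❓❓❓❓❓❓❓
❓❓❓❓❓❓❓❓❓❓❓

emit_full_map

⬜🟩⬜🟩⬜🟩🟦
⬛🟫🟫⬛🟦🟫⬜
🟩🟦🔴🟩⬜⬛🟦
🟩🟫🟩🟩🟩🟩🟦
🟩🟩🟫🟫🟫🟩🟦
⬛⬜🟩⬜🟫⬜⬜

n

❓❓❓❓❓❓❓❓❓❓❓
❓❓❓❓❓❓❓❓❓❓❓
❓❓❓❓❓❓❓❓❓❓❓
❓❓❓🟩🟩🟩⬜🟦❓❓❓
❓❓❓⬜🟩⬜🟩⬜🟩🟦❓
❓❓❓⬛🟫🔴⬛🟦🟫⬜❓
❓❓❓🟩🟦⬜🟩⬜⬛🟦❓
❓❓❓🟩🟫🟩🟩🟩🟩🟦❓
❓❓❓🟩🟩🟫🟫🟫🟩🟦❓
❓❓❓⬛⬜🟩⬜🟫⬜⬜❓
❓❓❓❓❓❓❓❓❓❓❓

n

❓❓❓❓❓❓❓❓❓❓❓
❓❓❓❓❓❓❓❓❓❓❓
❓❓❓❓❓❓❓❓❓❓❓
❓❓❓⬜🟩🟩🟩🟦❓❓❓
❓❓❓🟩🟩🟩⬜🟦❓❓❓
❓❓❓⬜🟩🔴🟩⬜🟩🟦❓
❓❓❓⬛🟫🟫⬛🟦🟫⬜❓
❓❓❓🟩🟦⬜🟩⬜⬛🟦❓
❓❓❓🟩🟫🟩🟩🟩🟩🟦❓
❓❓❓🟩🟩🟫🟫🟫🟩🟦❓
❓❓❓⬛⬜🟩⬜🟫⬜⬜❓

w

❓❓❓❓❓❓❓❓❓❓❓
❓❓❓❓❓❓❓❓❓❓❓
❓❓❓❓❓❓❓❓❓❓❓
❓❓❓🟩⬜🟩🟩🟩🟦❓❓
❓❓❓🟫🟩🟩🟩⬜🟦❓❓
❓❓❓🟩⬜🔴⬜🟩⬜🟩🟦
❓❓❓🟩⬛🟫🟫⬛🟦🟫⬜
❓❓❓🟦🟩🟦⬜🟩⬜⬛🟦
❓❓❓❓🟩🟫🟩🟩🟩🟩🟦
❓❓❓❓🟩🟩🟫🟫🟫🟩🟦
❓❓❓❓⬛⬜🟩⬜🟫⬜⬜

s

❓❓❓❓❓❓❓❓❓❓❓
❓❓❓❓❓❓❓❓❓❓❓
❓❓❓🟩⬜🟩🟩🟩🟦❓❓
❓❓❓🟫🟩🟩🟩⬜🟦❓❓
❓❓❓🟩⬜🟩⬜🟩⬜🟩🟦
❓❓❓🟩⬛🔴🟫⬛🟦🟫⬜
❓❓❓🟦🟩🟦⬜🟩⬜⬛🟦
❓❓❓🟦🟩🟫🟩🟩🟩🟩🟦
❓❓❓❓🟩🟩🟫🟫🟫🟩🟦
❓❓❓❓⬛⬜🟩⬜🟫⬜⬜
❓❓❓❓❓❓❓❓❓❓❓

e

❓❓❓❓❓❓❓❓❓❓❓
❓❓❓❓❓❓❓❓❓❓❓
❓❓🟩⬜🟩🟩🟩🟦❓❓❓
❓❓🟫🟩🟩🟩⬜🟦❓❓❓
❓❓🟩⬜🟩⬜🟩⬜🟩🟦❓
❓❓🟩⬛🟫🔴⬛🟦🟫⬜❓
❓❓🟦🟩🟦⬜🟩⬜⬛🟦❓
❓❓🟦🟩🟫🟩🟩🟩🟩🟦❓
❓❓❓🟩🟩🟫🟫🟫🟩🟦❓
❓❓❓⬛⬜🟩⬜🟫⬜⬜❓
❓❓❓❓❓❓❓❓❓❓❓

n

❓❓❓❓❓❓❓❓❓❓❓
❓❓❓❓❓❓❓❓❓❓❓
❓❓❓❓❓❓❓❓❓❓❓
❓❓🟩⬜🟩🟩🟩🟦❓❓❓
❓❓🟫🟩🟩🟩⬜🟦❓❓❓
❓❓🟩⬜🟩🔴🟩⬜🟩🟦❓
❓❓🟩⬛🟫🟫⬛🟦🟫⬜❓
❓❓🟦🟩🟦⬜🟩⬜⬛🟦❓
❓❓🟦🟩🟫🟩🟩🟩🟩🟦❓
❓❓❓🟩🟩🟫🟫🟫🟩🟦❓
❓❓❓⬛⬜🟩⬜🟫⬜⬜❓

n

❓❓❓❓❓❓❓❓❓❓❓
❓❓❓❓❓❓❓❓❓❓❓
❓❓❓❓❓❓❓❓❓❓❓
❓❓❓🟦🟩🟦🟫🟫❓❓❓
❓❓🟩⬜🟩🟩🟩🟦❓❓❓
❓❓🟫🟩🟩🔴⬜🟦❓❓❓
❓❓🟩⬜🟩⬜🟩⬜🟩🟦❓
❓❓🟩⬛🟫🟫⬛🟦🟫⬜❓
❓❓🟦🟩🟦⬜🟩⬜⬛🟦❓
❓❓🟦🟩🟫🟩🟩🟩🟩🟦❓
❓❓❓🟩🟩🟫🟫🟫🟩🟦❓

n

❓❓❓❓❓❓❓❓❓❓❓
❓❓❓❓❓❓❓❓❓❓❓
❓❓❓❓❓❓❓❓❓❓❓
❓❓❓⬛🟫🟩⬜🟩❓❓❓
❓❓❓🟦🟩🟦🟫🟫❓❓❓
❓❓🟩⬜🟩🔴🟩🟦❓❓❓
❓❓🟫🟩🟩🟩⬜🟦❓❓❓
❓❓🟩⬜🟩⬜🟩⬜🟩🟦❓
❓❓🟩⬛🟫🟫⬛🟦🟫⬜❓
❓❓🟦🟩🟦⬜🟩⬜⬛🟦❓
❓❓🟦🟩🟫🟩🟩🟩🟩🟦❓

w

❓❓❓❓❓❓❓❓❓❓❓
❓❓❓❓❓❓❓❓❓❓❓
❓❓❓❓❓❓❓❓❓❓❓
❓❓❓🟩⬛🟫🟩⬜🟩❓❓
❓❓❓⬛🟦🟩🟦🟫🟫❓❓
❓❓❓🟩⬜🔴🟩🟩🟦❓❓
❓❓❓🟫🟩🟩🟩⬜🟦❓❓
❓❓❓🟩⬜🟩⬜🟩⬜🟩🟦
❓❓❓🟩⬛🟫🟫⬛🟦🟫⬜
❓❓❓🟦🟩🟦⬜🟩⬜⬛🟦
❓❓❓🟦🟩🟫🟩🟩🟩🟩🟦

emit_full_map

🟩⬛🟫🟩⬜🟩❓❓
⬛🟦🟩🟦🟫🟫❓❓
🟩⬜🔴🟩🟩🟦❓❓
🟫🟩🟩🟩⬜🟦❓❓
🟩⬜🟩⬜🟩⬜🟩🟦
🟩⬛🟫🟫⬛🟦🟫⬜
🟦🟩🟦⬜🟩⬜⬛🟦
🟦🟩🟫🟩🟩🟩🟩🟦
❓🟩🟩🟫🟫🟫🟩🟦
❓⬛⬜🟩⬜🟫⬜⬜

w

❓❓❓❓❓❓❓❓❓❓❓
❓❓❓❓❓❓❓❓❓❓❓
❓❓❓❓❓❓❓❓❓❓❓
❓❓❓🟩🟩⬛🟫🟩⬜🟩❓
❓❓❓🟦⬛🟦🟩🟦🟫🟫❓
❓❓❓🟩🟩🔴🟩🟩🟩🟦❓
❓❓❓⬛🟫🟩🟩🟩⬜🟦❓
❓❓❓🟩🟩⬜🟩⬜🟩⬜🟩
❓❓❓❓🟩⬛🟫🟫⬛🟦🟫
❓❓❓❓🟦🟩🟦⬜🟩⬜⬛
❓❓❓❓🟦🟩🟫🟩🟩🟩🟩

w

❓❓❓❓❓❓❓❓❓❓❓
❓❓❓❓❓❓❓❓❓❓❓
❓❓❓❓❓❓❓❓❓❓❓
❓❓❓⬛🟩🟩⬛🟫🟩⬜🟩
❓❓❓⬜🟦⬛🟦🟩🟦🟫🟫
❓❓❓🟩🟩🔴⬜🟩🟩🟩🟦
❓❓❓🟦⬛🟫🟩🟩🟩⬜🟦
❓❓❓⬜🟩🟩⬜🟩⬜🟩⬜
❓❓❓❓❓🟩⬛🟫🟫⬛🟦
❓❓❓❓❓🟦🟩🟦⬜🟩⬜
❓❓❓❓❓🟦🟩🟫🟩🟩🟩

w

⬛❓❓❓❓❓❓❓❓❓❓
⬛❓❓❓❓❓❓❓❓❓❓
⬛❓❓❓❓❓❓❓❓❓❓
⬛❓❓🟦⬛🟩🟩⬛🟫🟩⬜
⬛❓❓🟩⬜🟦⬛🟦🟩🟦🟫
⬛❓❓🟫🟩🔴🟩⬜🟩🟩🟩
⬛❓❓🟦🟦⬛🟫🟩🟩🟩⬜
⬛❓❓🟦⬜🟩🟩⬜🟩⬜🟩
⬛❓❓❓❓❓🟩⬛🟫🟫⬛
⬛❓❓❓❓❓🟦🟩🟦⬜🟩
⬛❓❓❓❓❓🟦🟩🟫🟩🟩

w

⬛⬛❓❓❓❓❓❓❓❓❓
⬛⬛❓❓❓❓❓❓❓❓❓
⬛⬛❓❓❓❓❓❓❓❓❓
⬛⬛❓🟦🟦⬛🟩🟩⬛🟫🟩
⬛⬛❓🟩🟩⬜🟦⬛🟦🟩🟦
⬛⬛❓🟩🟫🔴🟩🟩⬜🟩🟩
⬛⬛❓🟩🟦🟦⬛🟫🟩🟩🟩
⬛⬛❓🟩🟦⬜🟩🟩⬜🟩⬜
⬛⬛❓❓❓❓❓🟩⬛🟫🟫
⬛⬛❓❓❓❓❓🟦🟩🟦⬜
⬛⬛❓❓❓❓❓🟦🟩🟫🟩

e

⬛❓❓❓❓❓❓❓❓❓❓
⬛❓❓❓❓❓❓❓❓❓❓
⬛❓❓❓❓❓❓❓❓❓❓
⬛❓🟦🟦⬛🟩🟩⬛🟫🟩⬜
⬛❓🟩🟩⬜🟦⬛🟦🟩🟦🟫
⬛❓🟩🟫🟩🔴🟩⬜🟩🟩🟩
⬛❓🟩🟦🟦⬛🟫🟩🟩🟩⬜
⬛❓🟩🟦⬜🟩🟩⬜🟩⬜🟩
⬛❓❓❓❓❓🟩⬛🟫🟫⬛
⬛❓❓❓❓❓🟦🟩🟦⬜🟩
⬛❓❓❓❓❓🟦🟩🟫🟩🟩

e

❓❓❓❓❓❓❓❓❓❓❓
❓❓❓❓❓❓❓❓❓❓❓
❓❓❓❓❓❓❓❓❓❓❓
❓🟦🟦⬛🟩🟩⬛🟫🟩⬜🟩
❓🟩🟩⬜🟦⬛🟦🟩🟦🟫🟫
❓🟩🟫🟩🟩🔴⬜🟩🟩🟩🟦
❓🟩🟦🟦⬛🟫🟩🟩🟩⬜🟦
❓🟩🟦⬜🟩🟩⬜🟩⬜🟩⬜
❓❓❓❓❓🟩⬛🟫🟫⬛🟦
❓❓❓❓❓🟦🟩🟦⬜🟩⬜
❓❓❓❓❓🟦🟩🟫🟩🟩🟩

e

❓❓❓❓❓❓❓❓❓❓❓
❓❓❓❓❓❓❓❓❓❓❓
❓❓❓❓❓❓❓❓❓❓❓
🟦🟦⬛🟩🟩⬛🟫🟩⬜🟩❓
🟩🟩⬜🟦⬛🟦🟩🟦🟫🟫❓
🟩🟫🟩🟩🟩🔴🟩🟩🟩🟦❓
🟩🟦🟦⬛🟫🟩🟩🟩⬜🟦❓
🟩🟦⬜🟩🟩⬜🟩⬜🟩⬜🟩
❓❓❓❓🟩⬛🟫🟫⬛🟦🟫
❓❓❓❓🟦🟩🟦⬜🟩⬜⬛
❓❓❓❓🟦🟩🟫🟩🟩🟩🟩

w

❓❓❓❓❓❓❓❓❓❓❓
❓❓❓❓❓❓❓❓❓❓❓
❓❓❓❓❓❓❓❓❓❓❓
❓🟦🟦⬛🟩🟩⬛🟫🟩⬜🟩
❓🟩🟩⬜🟦⬛🟦🟩🟦🟫🟫
❓🟩🟫🟩🟩🔴⬜🟩🟩🟩🟦
❓🟩🟦🟦⬛🟫🟩🟩🟩⬜🟦
❓🟩🟦⬜🟩🟩⬜🟩⬜🟩⬜
❓❓❓❓❓🟩⬛🟫🟫⬛🟦
❓❓❓❓❓🟦🟩🟦⬜🟩⬜
❓❓❓❓❓🟦🟩🟫🟩🟩🟩

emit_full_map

🟦🟦⬛🟩🟩⬛🟫🟩⬜🟩❓❓
🟩🟩⬜🟦⬛🟦🟩🟦🟫🟫❓❓
🟩🟫🟩🟩🔴⬜🟩🟩🟩🟦❓❓
🟩🟦🟦⬛🟫🟩🟩🟩⬜🟦❓❓
🟩🟦⬜🟩🟩⬜🟩⬜🟩⬜🟩🟦
❓❓❓❓🟩⬛🟫🟫⬛🟦🟫⬜
❓❓❓❓🟦🟩🟦⬜🟩⬜⬛🟦
❓❓❓❓🟦🟩🟫🟩🟩🟩🟩🟦
❓❓❓❓❓🟩🟩🟫🟫🟫🟩🟦
❓❓❓❓❓⬛⬜🟩⬜🟫⬜⬜

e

❓❓❓❓❓❓❓❓❓❓❓
❓❓❓❓❓❓❓❓❓❓❓
❓❓❓❓❓❓❓❓❓❓❓
🟦🟦⬛🟩🟩⬛🟫🟩⬜🟩❓
🟩🟩⬜🟦⬛🟦🟩🟦🟫🟫❓
🟩🟫🟩🟩🟩🔴🟩🟩🟩🟦❓
🟩🟦🟦⬛🟫🟩🟩🟩⬜🟦❓
🟩🟦⬜🟩🟩⬜🟩⬜🟩⬜🟩
❓❓❓❓🟩⬛🟫🟫⬛🟦🟫
❓❓❓❓🟦🟩🟦⬜🟩⬜⬛
❓❓❓❓🟦🟩🟫🟩🟩🟩🟩

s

❓❓❓❓❓❓❓❓❓❓❓
❓❓❓❓❓❓❓❓❓❓❓
🟦🟦⬛🟩🟩⬛🟫🟩⬜🟩❓
🟩🟩⬜🟦⬛🟦🟩🟦🟫🟫❓
🟩🟫🟩🟩🟩⬜🟩🟩🟩🟦❓
🟩🟦🟦⬛🟫🔴🟩🟩⬜🟦❓
🟩🟦⬜🟩🟩⬜🟩⬜🟩⬜🟩
❓❓❓🟩🟩⬛🟫🟫⬛🟦🟫
❓❓❓❓🟦🟩🟦⬜🟩⬜⬛
❓❓❓❓🟦🟩🟫🟩🟩🟩🟩
❓❓❓❓❓🟩🟩🟫🟫🟫🟩

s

❓❓❓❓❓❓❓❓❓❓❓
🟦🟦⬛🟩🟩⬛🟫🟩⬜🟩❓
🟩🟩⬜🟦⬛🟦🟩🟦🟫🟫❓
🟩🟫🟩🟩🟩⬜🟩🟩🟩🟦❓
🟩🟦🟦⬛🟫🟩🟩🟩⬜🟦❓
🟩🟦⬜🟩🟩🔴🟩⬜🟩⬜🟩
❓❓❓🟩🟩⬛🟫🟫⬛🟦🟫
❓❓❓🟫🟦🟩🟦⬜🟩⬜⬛
❓❓❓❓🟦🟩🟫🟩🟩🟩🟩
❓❓❓❓❓🟩🟩🟫🟫🟫🟩
❓❓❓❓❓⬛⬜🟩⬜🟫⬜

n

❓❓❓❓❓❓❓❓❓❓❓
❓❓❓❓❓❓❓❓❓❓❓
🟦🟦⬛🟩🟩⬛🟫🟩⬜🟩❓
🟩🟩⬜🟦⬛🟦🟩🟦🟫🟫❓
🟩🟫🟩🟩🟩⬜🟩🟩🟩🟦❓
🟩🟦🟦⬛🟫🔴🟩🟩⬜🟦❓
🟩🟦⬜🟩🟩⬜🟩⬜🟩⬜🟩
❓❓❓🟩🟩⬛🟫🟫⬛🟦🟫
❓❓❓🟫🟦🟩🟦⬜🟩⬜⬛
❓❓❓❓🟦🟩🟫🟩🟩🟩🟩
❓❓❓❓❓🟩🟩🟫🟫🟫🟩

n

❓❓❓❓❓❓❓❓❓❓❓
❓❓❓❓❓❓❓❓❓❓❓
❓❓❓❓❓❓❓❓❓❓❓
🟦🟦⬛🟩🟩⬛🟫🟩⬜🟩❓
🟩🟩⬜🟦⬛🟦🟩🟦🟫🟫❓
🟩🟫🟩🟩🟩🔴🟩🟩🟩🟦❓
🟩🟦🟦⬛🟫🟩🟩🟩⬜🟦❓
🟩🟦⬜🟩🟩⬜🟩⬜🟩⬜🟩
❓❓❓🟩🟩⬛🟫🟫⬛🟦🟫
❓❓❓🟫🟦🟩🟦⬜🟩⬜⬛
❓❓❓❓🟦🟩🟫🟩🟩🟩🟩

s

❓❓❓❓❓❓❓❓❓❓❓
❓❓❓❓❓❓❓❓❓❓❓
🟦🟦⬛🟩🟩⬛🟫🟩⬜🟩❓
🟩🟩⬜🟦⬛🟦🟩🟦🟫🟫❓
🟩🟫🟩🟩🟩⬜🟩🟩🟩🟦❓
🟩🟦🟦⬛🟫🔴🟩🟩⬜🟦❓
🟩🟦⬜🟩🟩⬜🟩⬜🟩⬜🟩
❓❓❓🟩🟩⬛🟫🟫⬛🟦🟫
❓❓❓🟫🟦🟩🟦⬜🟩⬜⬛
❓❓❓❓🟦🟩🟫🟩🟩🟩🟩
❓❓❓❓❓🟩🟩🟫🟫🟫🟩

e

❓❓❓❓❓❓❓❓❓❓❓
❓❓❓❓❓❓❓❓❓❓❓
🟦⬛🟩🟩⬛🟫🟩⬜🟩❓❓
🟩⬜🟦⬛🟦🟩🟦🟫🟫❓❓
🟫🟩🟩🟩⬜🟩🟩🟩🟦❓❓
🟦🟦⬛🟫🟩🔴🟩⬜🟦❓❓
🟦⬜🟩🟩⬜🟩⬜🟩⬜🟩🟦
❓❓🟩🟩⬛🟫🟫⬛🟦🟫⬜
❓❓🟫🟦🟩🟦⬜🟩⬜⬛🟦
❓❓❓🟦🟩🟫🟩🟩🟩🟩🟦
❓❓❓❓🟩🟩🟫🟫🟫🟩🟦

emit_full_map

🟦🟦⬛🟩🟩⬛🟫🟩⬜🟩❓❓
🟩🟩⬜🟦⬛🟦🟩🟦🟫🟫❓❓
🟩🟫🟩🟩🟩⬜🟩🟩🟩🟦❓❓
🟩🟦🟦⬛🟫🟩🔴🟩⬜🟦❓❓
🟩🟦⬜🟩🟩⬜🟩⬜🟩⬜🟩🟦
❓❓❓🟩🟩⬛🟫🟫⬛🟦🟫⬜
❓❓❓🟫🟦🟩🟦⬜🟩⬜⬛🟦
❓❓❓❓🟦🟩🟫🟩🟩🟩🟩🟦
❓❓❓❓❓🟩🟩🟫🟫🟫🟩🟦
❓❓❓❓❓⬛⬜🟩⬜🟫⬜⬜


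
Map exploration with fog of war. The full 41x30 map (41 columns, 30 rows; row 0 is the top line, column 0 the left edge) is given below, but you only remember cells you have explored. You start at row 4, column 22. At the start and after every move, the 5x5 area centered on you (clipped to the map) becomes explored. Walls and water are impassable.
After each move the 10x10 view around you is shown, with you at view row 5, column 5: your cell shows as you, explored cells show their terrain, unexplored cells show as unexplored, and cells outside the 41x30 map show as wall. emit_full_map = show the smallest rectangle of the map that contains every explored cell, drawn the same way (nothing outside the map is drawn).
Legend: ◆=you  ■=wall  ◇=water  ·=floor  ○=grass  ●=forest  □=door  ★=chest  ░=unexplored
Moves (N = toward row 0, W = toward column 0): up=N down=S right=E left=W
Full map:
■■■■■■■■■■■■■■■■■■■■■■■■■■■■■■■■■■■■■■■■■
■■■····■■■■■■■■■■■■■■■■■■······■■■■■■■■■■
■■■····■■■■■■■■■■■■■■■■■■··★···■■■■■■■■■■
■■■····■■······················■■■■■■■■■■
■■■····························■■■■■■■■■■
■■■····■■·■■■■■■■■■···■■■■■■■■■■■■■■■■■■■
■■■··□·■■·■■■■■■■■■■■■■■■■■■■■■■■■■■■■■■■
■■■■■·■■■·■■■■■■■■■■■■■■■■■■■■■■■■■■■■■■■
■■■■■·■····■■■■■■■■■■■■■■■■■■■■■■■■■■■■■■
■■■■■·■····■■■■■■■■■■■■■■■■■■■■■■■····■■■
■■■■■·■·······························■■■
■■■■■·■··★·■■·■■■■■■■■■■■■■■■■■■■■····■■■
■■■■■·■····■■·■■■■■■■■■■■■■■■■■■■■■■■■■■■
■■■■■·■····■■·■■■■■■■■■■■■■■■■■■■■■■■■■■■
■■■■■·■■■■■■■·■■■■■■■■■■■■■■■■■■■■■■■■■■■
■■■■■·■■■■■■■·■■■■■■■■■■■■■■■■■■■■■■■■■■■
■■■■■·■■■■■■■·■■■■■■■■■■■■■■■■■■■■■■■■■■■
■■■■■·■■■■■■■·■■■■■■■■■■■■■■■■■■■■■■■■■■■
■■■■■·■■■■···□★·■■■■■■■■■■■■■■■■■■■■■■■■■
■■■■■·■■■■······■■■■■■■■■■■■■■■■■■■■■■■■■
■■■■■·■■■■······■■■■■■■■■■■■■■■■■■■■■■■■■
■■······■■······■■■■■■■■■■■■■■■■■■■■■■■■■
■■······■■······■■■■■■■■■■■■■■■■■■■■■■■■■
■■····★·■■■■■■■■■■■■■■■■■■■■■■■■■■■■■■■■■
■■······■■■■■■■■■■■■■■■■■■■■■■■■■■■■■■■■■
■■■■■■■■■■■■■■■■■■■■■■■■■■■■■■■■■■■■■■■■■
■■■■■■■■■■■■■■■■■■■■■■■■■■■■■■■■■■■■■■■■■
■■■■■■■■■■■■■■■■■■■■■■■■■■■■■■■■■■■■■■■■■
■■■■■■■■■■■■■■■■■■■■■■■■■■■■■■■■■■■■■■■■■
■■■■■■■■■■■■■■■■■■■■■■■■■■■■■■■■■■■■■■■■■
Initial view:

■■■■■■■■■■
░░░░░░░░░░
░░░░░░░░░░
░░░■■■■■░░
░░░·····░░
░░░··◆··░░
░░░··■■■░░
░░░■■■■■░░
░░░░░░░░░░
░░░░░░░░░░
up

■■■■■■■■■■
■■■■■■■■■■
░░░░░░░░░░
░░░■■■■■░░
░░░■■■■■░░
░░░··◆··░░
░░░·····░░
░░░··■■■░░
░░░■■■■■░░
░░░░░░░░░░

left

■■■■■■■■■■
■■■■■■■■■■
░░░░░░░░░░
░░░■■■■■■░
░░░■■■■■■░
░░░··◆···░
░░░······░
░░░···■■■░
░░░░■■■■■░
░░░░░░░░░░

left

■■■■■■■■■■
■■■■■■■■■■
░░░░░░░░░░
░░░■■■■■■■
░░░■■■■■■■
░░░··◆····
░░░·······
░░░■···■■■
░░░░░■■■■■
░░░░░░░░░░

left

■■■■■■■■■■
■■■■■■■■■■
░░░░░░░░░░
░░░■■■■■■■
░░░■■■■■■■
░░░··◆····
░░░·······
░░░■■···■■
░░░░░░■■■■
░░░░░░░░░░

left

■■■■■■■■■■
■■■■■■■■■■
░░░░░░░░░░
░░░■■■■■■■
░░░■■■■■■■
░░░··◆····
░░░·······
░░░■■■···■
░░░░░░░■■■
░░░░░░░░░░

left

■■■■■■■■■■
■■■■■■■■■■
░░░░░░░░░░
░░░■■■■■■■
░░░■■■■■■■
░░░··◆····
░░░·······
░░░■■■■···
░░░░░░░░■■
░░░░░░░░░░

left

■■■■■■■■■■
■■■■■■■■■■
░░░░░░░░░░
░░░■■■■■■■
░░░■■■■■■■
░░░··◆····
░░░·······
░░░■■■■■··
░░░░░░░░░■
░░░░░░░░░░

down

■■■■■■■■■■
░░░░░░░░░░
░░░■■■■■■■
░░░■■■■■■■
░░░·······
░░░··◆····
░░░■■■■■··
░░░■■■■■░■
░░░░░░░░░░
░░░░░░░░░░

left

■■■■■■■■■■
░░░░░░░░░░
░░░░■■■■■■
░░░■■■■■■■
░░░·······
░░░··◆····
░░░■■■■■■·
░░░■■■■■■░
░░░░░░░░░░
░░░░░░░░░░

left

■■■■■■■■■■
░░░░░░░░░░
░░░░░■■■■■
░░░■■■■■■■
░░░·······
░░░··◆····
░░░■■■■■■■
░░░■■■■■■■
░░░░░░░░░░
░░░░░░░░░░

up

■■■■■■■■■■
■■■■■■■■■■
░░░░░░░░░░
░░░■■■■■■■
░░░■■■■■■■
░░░··◆····
░░░·······
░░░■■■■■■■
░░░■■■■■■■
░░░░░░░░░░

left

■■■■■■■■■■
■■■■■■■■■■
░░░░░░░░░░
░░░■■■■■■■
░░░■■■■■■■
░░░··◆····
░░░·······
░░░■■■■■■■
░░░░■■■■■■
░░░░░░░░░░

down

■■■■■■■■■■
░░░░░░░░░░
░░░■■■■■■■
░░░■■■■■■■
░░░·······
░░░··◆····
░░░■■■■■■■
░░░■■■■■■■
░░░░░░░░░░
░░░░░░░░░░

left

■■■■■■■■■■
░░░░░░░░░░
░░░░■■■■■■
░░░■■■■■■■
░░░·······
░░░··◆····
░░░■■■■■■■
░░░■■■■■■■
░░░░░░░░░░
░░░░░░░░░░

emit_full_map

░■■■■■■■■■■■■■■
■■■■■■■■■■■■■■■
···············
··◆············
■■■■■■■■■···■■■
■■■■■■■■■░■■■■■

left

■■■■■■■■■■
░░░░░░░░░░
░░░░░■■■■■
░░░■■■■■■■
░░░·······
░░░··◆····
░░░·■■■■■■
░░░·■■■■■■
░░░░░░░░░░
░░░░░░░░░░

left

■■■■■■■■■■
░░░░░░░░░░
░░░░░░■■■■
░░░■■■■■■■
░░░■······
░░░··◆····
░░░■·■■■■■
░░░■·■■■■■
░░░░░░░░░░
░░░░░░░░░░

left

■■■■■■■■■■
░░░░░░░░░░
░░░░░░░■■■
░░░■■■■■■■
░░░■■·····
░░░··◆····
░░░■■·■■■■
░░░■■·■■■■
░░░░░░░░░░
░░░░░░░░░░

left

■■■■■■■■■■
░░░░░░░░░░
░░░░░░░░■■
░░░·■■■■■■
░░░·■■····
░░░··◆····
░░░·■■·■■■
░░░·■■·■■■
░░░░░░░░░░
░░░░░░░░░░

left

■■■■■■■■■■
░░░░░░░░░░
░░░░░░░░░■
░░░··■■■■■
░░░··■■···
░░░··◆····
░░░··■■·■■
░░░□·■■·■■
░░░░░░░░░░
░░░░░░░░░░

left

■■■■■■■■■■
░░░░░░░░░░
░░░░░░░░░░
░░░···■■■■
░░░···■■··
░░░··◆····
░░░···■■·■
░░░·□·■■·■
░░░░░░░░░░
░░░░░░░░░░

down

░░░░░░░░░░
░░░░░░░░░░
░░░···■■■■
░░░···■■··
░░░·······
░░░··◆■■·■
░░░·□·■■·■
░░░■·■■■░░
░░░░░░░░░░
░░░░░░░░░░

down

░░░░░░░░░░
░░░···■■■■
░░░···■■··
░░░·······
░░░···■■·■
░░░·□◆■■·■
░░░■·■■■░░
░░░■·■··░░
░░░░░░░░░░
░░░░░░░░░░

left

░░░░░░░░░░
░░░░···■■■
░░░░···■■·
░░░·······
░░░····■■·
░░░··◆·■■·
░░░■■·■■■░
░░░■■·■··░
░░░░░░░░░░
░░░░░░░░░░

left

■░░░░░░░░░
■░░░░···■■
■░░░░···■■
■░░■······
■░░■····■■
■░░■·◆□·■■
■░░■■■·■■■
■░░■■■·■··
■░░░░░░░░░
■░░░░░░░░░

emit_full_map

░░░░░░░░░■■■■■■■■■■■■■■
░░···■■■■■■■■■■■■■■■■■■
░░···■■················
■······················
■····■■·■■■■■■■■■···■■■
■·◆□·■■·■■■■■■■■■░■■■■■
■■■·■■■░░░░░░░░░░░░░░░░
■■■·■··░░░░░░░░░░░░░░░░

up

■░░░░░░░░░
■░░░░░░░░░
■░░░░···■■
■░░■····■■
■░░■······
■░░■·◆··■■
■░░■··□·■■
■░░■■■·■■■
■░░■■■·■··
■░░░░░░░░░

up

■■■■■■■■■■
■░░░░░░░░░
■░░░░░░░░░
■░░■····■■
■░░■····■■
■░░■·◆····
■░░■····■■
■░░■··□·■■
■░░■■■·■■■
■░░■■■·■··

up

■■■■■■■■■■
■■■■■■■■■■
■░░░░░░░░░
■░░■····░░
■░░■····■■
■░░■·◆··■■
■░░■······
■░░■····■■
■░░■··□·■■
■░░■■■·■■■

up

■■■■■■■■■■
■■■■■■■■■■
■■■■■■■■■■
■░░■■■■■░░
■░░■····░░
■░░■·◆··■■
■░░■····■■
■░░■······
■░░■····■■
■░░■··□·■■

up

■■■■■■■■■■
■■■■■■■■■■
■■■■■■■■■■
■■■■■■■■■■
■░░■■■■■░░
■░░■·◆··░░
■░░■····■■
■░░■····■■
■░░■······
■░░■····■■

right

■■■■■■■■■■
■■■■■■■■■■
■■■■■■■■■■
■■■■■■■■■■
░░■■■■■■░░
░░■··◆·■░░
░░■····■■■
░░■····■■·
░░■·······
░░■····■■·

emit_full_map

■■■■■■░░░░░░░░░░░░░░░░░
■··◆·■░░░■■■■■■■■■■■■■■
■····■■■■■■■■■■■■■■■■■■
■····■■················
■······················
■····■■·■■■■■■■■■···■■■
■··□·■■·■■■■■■■■■░■■■■■
■■■·■■■░░░░░░░░░░░░░░░░
■■■·■··░░░░░░░░░░░░░░░░

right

■■■■■■■■■■
■■■■■■■■■■
■■■■■■■■■■
■■■■■■■■■■
░■■■■■■■░░
░■···◆■■░░
░■····■■■■
░■····■■··
░■········
░■····■■·■

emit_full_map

■■■■■■■░░░░░░░░░░░░░░░░
■···◆■■░░■■■■■■■■■■■■■■
■····■■■■■■■■■■■■■■■■■■
■····■■················
■······················
■····■■·■■■■■■■■■···■■■
■··□·■■·■■■■■■■■■░■■■■■
■■■·■■■░░░░░░░░░░░░░░░░
■■■·■··░░░░░░░░░░░░░░░░
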